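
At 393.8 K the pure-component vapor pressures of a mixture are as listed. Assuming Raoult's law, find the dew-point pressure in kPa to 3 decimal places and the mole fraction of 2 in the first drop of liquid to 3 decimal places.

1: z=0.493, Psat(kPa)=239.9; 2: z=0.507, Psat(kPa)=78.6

Pdew = 117.572 kPa, x_2 = 0.758

At the dew point ψ → 1, so Σzᵢ/Kᵢ = 1 with Kᵢ = Pᵢˢᵃᵗ/P ⇒ 1/P = Σzᵢ/Pᵢˢᵃᵗ.
1/P = 0.493/239.9 + 0.507/78.6 = 0.008505 ⇒ P = 117.572 kPa
xᵢ = zᵢP/Pᵢˢᵃᵗ ⇒ x_2 = 0.507·117.572/78.6 = 0.758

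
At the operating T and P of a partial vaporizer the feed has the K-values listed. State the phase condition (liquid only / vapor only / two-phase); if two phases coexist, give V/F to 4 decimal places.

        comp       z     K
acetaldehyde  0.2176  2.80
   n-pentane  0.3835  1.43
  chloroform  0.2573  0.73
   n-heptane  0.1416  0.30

two-phase, V/F = 0.7412

ΣzᵢKᵢ = 1.3880; Σzᵢ/Kᵢ = 1.1704.
Both exceed 1, so a two-phase solution exists.
Rachford–Rice: g(ψ) = Σ zᵢ(Kᵢ−1)/(1+ψ(Kᵢ−1)) = 0.
Newton iteration, ψ⁰ = 0.6:
  ψ = 0.6000: g = 0.06560, g' = -0.4407 → ψ = 0.7488
  ψ = 0.7488: g = -0.00383, g' = -0.5044 → ψ = 0.7412
Converged at ψ = 0.7412.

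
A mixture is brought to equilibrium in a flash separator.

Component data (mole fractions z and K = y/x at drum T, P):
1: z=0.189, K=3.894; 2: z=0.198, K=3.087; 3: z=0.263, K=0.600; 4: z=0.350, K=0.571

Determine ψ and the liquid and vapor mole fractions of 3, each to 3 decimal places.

ψ = 0.677, x_3 = 0.361, y_3 = 0.216

Let ψ = V/F and solve Σ zᵢ(Kᵢ−1)/(1+ψ(Kᵢ−1)) = 0.
Feasibility: ΣzᵢKᵢ = 1.705, Σzᵢ/Kᵢ = 1.164 — both > 1, two phases present.
Newton–Raphson from ψ = 0.65:
  ψ = 0.650: g = 0.0148, g' = -0.547 → ψ = 0.677
Converged at ψ = 0.677.
Compositions from xᵢ = zᵢ/(1+ψ(Kᵢ−1)), yᵢ = Kᵢxᵢ:
  1: x = 0.064, y = 0.249
  2: x = 0.082, y = 0.253
  3: x = 0.361, y = 0.216
  4: x = 0.493, y = 0.282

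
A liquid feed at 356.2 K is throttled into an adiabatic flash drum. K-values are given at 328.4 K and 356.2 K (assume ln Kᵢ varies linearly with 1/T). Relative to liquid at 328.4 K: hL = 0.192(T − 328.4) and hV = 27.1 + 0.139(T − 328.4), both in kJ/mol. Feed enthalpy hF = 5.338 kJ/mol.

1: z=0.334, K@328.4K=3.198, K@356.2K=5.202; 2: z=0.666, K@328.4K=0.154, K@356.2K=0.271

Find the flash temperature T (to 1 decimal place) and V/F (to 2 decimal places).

T = 335.0 K, V/F = 0.15

Adiabatic flash: solve Rachford–Rice at each trial T, then check hF = ψ·hV(T) + (1−ψ)·hL(T).
  T = 328.4 K: K = (3.198, 0.154), RR gives ψ = 0.092, H_out = 2.488 kJ/mol
  T = 356.2 K: K = (5.202, 0.271), RR gives ψ = 0.300, H_out = 13.017 kJ/mol
  T = 342.3 K: K = (4.119, 0.207), RR gives ψ = 0.207, H_out = 8.139 kJ/mol
  T = 335.4 K: K = (3.642, 0.179), RR gives ψ = 0.155, H_out = 5.483 kJ/mol
  T = 331.9 K: K = (3.415, 0.166), RR gives ψ = 0.125, H_out = 4.032 kJ/mol
  T = 333.6 K: K = (3.524, 0.172), RR gives ψ = 0.140, H_out = 4.747 kJ/mol
Linear interpolation between T = 333.6 (H_out = 4.747) and T = 335.4 (H_out = 5.483) on hF = 5.338 gives T ≈ 335.0 K, at which ψ = 0.15.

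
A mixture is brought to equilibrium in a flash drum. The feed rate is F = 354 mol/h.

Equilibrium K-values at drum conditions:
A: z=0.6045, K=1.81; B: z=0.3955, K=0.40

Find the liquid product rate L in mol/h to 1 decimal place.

L = 170.2 mol/h

Material balance + equilibrium reduce to Σ zᵢ(Kᵢ−1)/(1+ψ(Kᵢ−1)) = 0.
g(0) = ΣzᵢKᵢ − 1 = 0.2523 and g(1) = 1 − Σzᵢ/Kᵢ = -0.3227, so a root lies in (0, 1).
Newton iteration, ψ⁰ = 0.5:
  ψ = 0.5000: g = 0.00950, g' = -0.4915 → ψ = 0.5193
  ψ = 0.5193: g = -0.00005, g' = -0.4970 → ψ = 0.5192
Converged at ψ = 0.5192.
Then V = ψ·F = 0.5192·354 = 183.8 mol/h and L = F − V = 170.2 mol/h.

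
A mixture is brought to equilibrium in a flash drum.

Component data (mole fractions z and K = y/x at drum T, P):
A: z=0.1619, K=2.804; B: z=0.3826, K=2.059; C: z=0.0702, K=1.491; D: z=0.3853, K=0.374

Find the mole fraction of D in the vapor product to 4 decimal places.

Let ψ = V/F and solve Σ zᵢ(Kᵢ−1)/(1+ψ(Kᵢ−1)) = 0.
Check two-phase: ΣzᵢKᵢ = 1.4905 > 1 and Σzᵢ/Kᵢ = 1.3209 > 1, so g(0) = 0.4905 > 0 and g(1) = -0.3209 < 0.
Newton–Raphson from ψ = 0.64:
  ψ = 0.6400: g = 0.00086, g' = -0.6960 → ψ = 0.6412
Converged at ψ = 0.6412.
Compositions from xᵢ = zᵢ/(1+ψ(Kᵢ−1)), yᵢ = Kᵢxᵢ:
  A: x = 0.0751, y = 0.2105
  B: x = 0.2279, y = 0.4692
  C: x = 0.0534, y = 0.0796
  D: x = 0.6437, y = 0.2407

y_D = 0.2407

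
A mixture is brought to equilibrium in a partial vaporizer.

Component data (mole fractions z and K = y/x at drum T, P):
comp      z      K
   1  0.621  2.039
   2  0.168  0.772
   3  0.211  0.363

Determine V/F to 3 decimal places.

Rachford–Rice: g(V/F) = Σ zᵢ(Kᵢ−1)/(1+V/F(Kᵢ−1)) = 0.
Feasibility: ΣzᵢKᵢ = 1.473, Σzᵢ/Kᵢ = 1.103 — both > 1, two phases present.
Iterate (Newton) starting at V/F = 0.66:
  V/F = 0.660: g = 0.1058, g' = -0.503 → V/F = 0.870
  V/F = 0.870: g = -0.0106, g' = -0.630 → V/F = 0.854
  V/F = 0.854: g = -0.0001, g' = -0.613 → V/F = 0.853
Converged at V/F = 0.853.

V/F = 0.853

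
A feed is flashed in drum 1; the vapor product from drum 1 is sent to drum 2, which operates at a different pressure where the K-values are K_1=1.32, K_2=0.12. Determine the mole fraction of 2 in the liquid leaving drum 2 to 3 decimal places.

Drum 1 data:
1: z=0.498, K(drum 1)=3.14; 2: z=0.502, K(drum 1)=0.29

Drum 1:
Material balance + equilibrium reduce to Σ zᵢ(Kᵢ−1)/(1+ψ₁(Kᵢ−1)) = 0.
g(0) = ΣzᵢKᵢ − 1 = 0.709 and g(1) = 1 − Σzᵢ/Kᵢ = -0.890, so a root lies in (0, 1).
Binary case is linear: z₁(K₁−1)(1+ψ₁(K₂−1)) + z₂(K₂−1)(1+ψ₁(K₁−1)) = 0
⇒ ψ₁ = [z₁(K₁−1)+z₂(K₂−1)] / [−(K₁−1)(K₂−1)] = 0.7093/1.5194 = 0.467
Drum-1 compositions:
  1: x = 0.249, y = 0.782
  2: x = 0.751, y = 0.218
Drum-2 feed = drum-1 vapor: z₂ = (0.7822, 0.2178).
Drum 2:
Material balance + equilibrium reduce to Σ zᵢ(Kᵢ−1)/(1+ψ₂(Kᵢ−1)) = 0.
g(0) = ΣzᵢKᵢ − 1 = 0.059 and g(1) = 1 − Σzᵢ/Kᵢ = -1.407, so a root lies in (0, 1).
Iterate (Newton) starting at ψ₂ = 0.63:
  ψ₂ = 0.630: g = -0.2217, g' = -0.905 → ψ₂ = 0.385
  ψ₂ = 0.385: g = -0.0669, g' = -0.449 → ψ₂ = 0.236
  ψ₂ = 0.236: g = -0.0091, g' = -0.338 → ψ₂ = 0.209
  ψ₂ = 0.209: g = -0.0002, g' = -0.324 → ψ₂ = 0.208
Converged at ψ₂ = 0.208.
  1: x = 0.733, y = 0.968
  2: x = 0.267, y = 0.032

x_2 (drum 2) = 0.267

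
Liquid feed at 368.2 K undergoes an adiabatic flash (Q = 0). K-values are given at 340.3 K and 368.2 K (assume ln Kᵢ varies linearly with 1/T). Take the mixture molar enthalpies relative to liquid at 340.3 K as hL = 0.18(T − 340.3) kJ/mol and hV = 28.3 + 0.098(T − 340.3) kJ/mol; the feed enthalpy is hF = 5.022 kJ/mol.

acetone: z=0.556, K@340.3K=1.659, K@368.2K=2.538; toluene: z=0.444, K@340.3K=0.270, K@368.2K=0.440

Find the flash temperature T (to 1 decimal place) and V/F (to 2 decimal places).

Adiabatic flash: solve Rachford–Rice at each trial T, then check hF = ψ·hV(T) + (1−ψ)·hL(T).
  T = 340.3 K: K = (1.659, 0.270), RR gives ψ = 0.088, H_out = 2.487 kJ/mol
  T = 368.2 K: K = (2.538, 0.440), RR gives ψ = 0.704, H_out = 23.339 kJ/mol
  T = 354.2 K: K = (2.068, 0.348), RR gives ψ = 0.436, H_out = 14.357 kJ/mol
  T = 347.2 K: K = (1.855, 0.307), RR gives ψ = 0.283, H_out = 9.083 kJ/mol
  T = 343.8 K: K = (1.757, 0.288), RR gives ψ = 0.194, H_out = 6.074 kJ/mol
  T = 342.1 K: K = (1.709, 0.279), RR gives ψ = 0.145, H_out = 4.406 kJ/mol
Linear interpolation between T = 342.1 (H_out = 4.406) and T = 343.8 (H_out = 6.074) on hF = 5.022 gives T ≈ 342.7 K, at which ψ = 0.16.

T = 342.7 K, V/F = 0.16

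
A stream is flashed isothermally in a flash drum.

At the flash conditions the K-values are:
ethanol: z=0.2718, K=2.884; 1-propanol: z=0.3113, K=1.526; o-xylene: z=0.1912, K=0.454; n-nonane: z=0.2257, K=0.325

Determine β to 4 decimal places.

β = 0.5302

Rachford–Rice: g(β) = Σ zᵢ(Kᵢ−1)/(1+β(Kᵢ−1)) = 0.
Feasibility: ΣzᵢKᵢ = 1.4191, Σzᵢ/Kᵢ = 1.4138 — both > 1, two phases present.
Newton–Raphson from β = 0.6:
  β = 0.6000: g = -0.04648, g' = -0.6789 → β = 0.5315
  β = 0.5315: g = -0.00085, g' = -0.6567 → β = 0.5302
Converged at β = 0.5302.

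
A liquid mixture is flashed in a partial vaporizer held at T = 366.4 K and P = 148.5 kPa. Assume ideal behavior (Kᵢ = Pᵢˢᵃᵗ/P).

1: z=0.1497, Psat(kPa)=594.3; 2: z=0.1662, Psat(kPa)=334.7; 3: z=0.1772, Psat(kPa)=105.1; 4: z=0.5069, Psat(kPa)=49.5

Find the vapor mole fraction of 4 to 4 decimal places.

y_4 = 0.1953

Raoult's law: Kᵢ = Pᵢˢᵃᵗ/P = Pᵢˢᵃᵗ/148.5.
  K_1 = 594.3/148.5 = 4.002020, K_2 = 334.7/148.5 = 2.253872, K_3 = 105.1/148.5 = 0.707744, K_4 = 49.5/148.5 = 0.333333
Material balance + equilibrium reduce to Σ zᵢ(Kᵢ−1)/(1+ψ(Kᵢ−1)) = 0.
Feasibility: ΣzᵢKᵢ = 1.2681, Σzᵢ/Kᵢ = 1.8822 — both > 1, two phases present.
Newton–Raphson from ψ = 0.54:
  ψ = 0.5400: g = -0.29380, g' = -0.8606 → ψ = 0.1986
  ψ = 0.1986: g = 0.00388, g' = -1.0133 → ψ = 0.2025
Converged at ψ = 0.2025.
Compositions from xᵢ = zᵢ/(1+ψ(Kᵢ−1)), yᵢ = Kᵢxᵢ:
  1: x = 0.0931, y = 0.3726
  2: x = 0.1325, y = 0.2987
  3: x = 0.1883, y = 0.1333
  4: x = 0.5860, y = 0.1953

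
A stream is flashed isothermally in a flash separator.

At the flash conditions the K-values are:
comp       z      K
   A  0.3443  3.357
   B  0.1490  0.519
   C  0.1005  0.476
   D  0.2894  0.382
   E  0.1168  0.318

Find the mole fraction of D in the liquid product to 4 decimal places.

Rachford–Rice: g(V/F) = Σ zᵢ(Kᵢ−1)/(1+V/F(Kᵢ−1)) = 0.
Check two-phase: ΣzᵢKᵢ = 1.4287 > 1 and Σzᵢ/Kᵢ = 1.7257 > 1, so g(0) = 0.4287 > 0 and g(1) = -0.7257 < 0.
Newton iteration, V/F⁰ = 0.35:
  V/F = 0.3500: g = -0.03883, g' = -0.9392 → V/F = 0.3087
  V/F = 0.3087: g = 0.00087, g' = -0.9837 → V/F = 0.3095
Converged at V/F = 0.3095.
Compositions from xᵢ = zᵢ/(1+V/F(Kᵢ−1)), yᵢ = Kᵢxᵢ:
  A: x = 0.1991, y = 0.6683
  B: x = 0.1751, y = 0.0909
  C: x = 0.1200, y = 0.0571
  D: x = 0.3579, y = 0.1367
  E: x = 0.1481, y = 0.0471

x_D = 0.3579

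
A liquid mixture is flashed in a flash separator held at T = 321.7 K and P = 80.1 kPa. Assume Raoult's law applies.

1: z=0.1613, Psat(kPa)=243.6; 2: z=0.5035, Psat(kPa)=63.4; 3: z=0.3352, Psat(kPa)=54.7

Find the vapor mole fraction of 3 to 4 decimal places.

Raoult's law: Kᵢ = Pᵢˢᵃᵗ/P = Pᵢˢᵃᵗ/80.1.
  K_1 = 243.6/80.1 = 3.041199, K_2 = 63.4/80.1 = 0.791511, K_3 = 54.7/80.1 = 0.682896
Rachford–Rice: g(ψ) = Σ zᵢ(Kᵢ−1)/(1+ψ(Kᵢ−1)) = 0.
g(0) = ΣzᵢKᵢ − 1 = 0.1180 and g(1) = 1 − Σzᵢ/Kᵢ = -0.1800, so a root lies in (0, 1).
Iterate (Newton) starting at ψ = 0.5:
  ψ = 0.5000: g = -0.08057, g' = -0.2395 → ψ = 0.1636
  ψ = 0.1636: g = 0.02604, g' = -0.4387 → ψ = 0.2229
  ψ = 0.2229: g = 0.00180, g' = -0.3805 → ψ = 0.2277
Converged at ψ = 0.2277.
Compositions from xᵢ = zᵢ/(1+ψ(Kᵢ−1)), yᵢ = Kᵢxᵢ:
  1: x = 0.1101, y = 0.3349
  2: x = 0.5286, y = 0.4184
  3: x = 0.3613, y = 0.2467

y_3 = 0.2467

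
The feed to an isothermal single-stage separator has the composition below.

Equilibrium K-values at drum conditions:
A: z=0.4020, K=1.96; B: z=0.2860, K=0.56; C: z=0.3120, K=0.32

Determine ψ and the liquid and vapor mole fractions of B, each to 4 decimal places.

ψ = 0.0867, x_B = 0.2973, y_B = 0.1665

Rachford–Rice: g(ψ) = Σ zᵢ(Kᵢ−1)/(1+ψ(Kᵢ−1)) = 0.
g(0) = ΣzᵢKᵢ − 1 = 0.0479 and g(1) = 1 − Σzᵢ/Kᵢ = -0.6908, so a root lies in (0, 1).
Newton iteration, ψ⁰ = 0.41:
  ψ = 0.4100: g = -0.17079, g' = -0.5506 → ψ = 0.0998
  ψ = 0.0998: g = -0.00704, g' = -0.5351 → ψ = 0.0866
  ψ = 0.0866: g = 0.00002, g' = -0.5385 → ψ = 0.0867
Converged at ψ = 0.0867.
Compositions from xᵢ = zᵢ/(1+ψ(Kᵢ−1)), yᵢ = Kᵢxᵢ:
  A: x = 0.3711, y = 0.7274
  B: x = 0.2973, y = 0.1665
  C: x = 0.3315, y = 0.1061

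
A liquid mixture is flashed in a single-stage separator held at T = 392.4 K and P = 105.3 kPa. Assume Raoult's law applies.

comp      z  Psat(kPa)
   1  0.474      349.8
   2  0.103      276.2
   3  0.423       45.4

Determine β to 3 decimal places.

Raoult's law: Kᵢ = Pᵢˢᵃᵗ/P = Pᵢˢᵃᵗ/105.3.
  K_1 = 349.8/105.3 = 3.32194, K_2 = 276.2/105.3 = 2.62298, K_3 = 45.4/105.3 = 0.43115
Iterate (Newton) starting at β = 0.56:
  β = 0.560: g = 0.2129, g' = -0.852 → β = 0.810
  β = 0.810: g = 0.0082, g' = -0.829 → β = 0.820
Converged at β = 0.820.

β = 0.820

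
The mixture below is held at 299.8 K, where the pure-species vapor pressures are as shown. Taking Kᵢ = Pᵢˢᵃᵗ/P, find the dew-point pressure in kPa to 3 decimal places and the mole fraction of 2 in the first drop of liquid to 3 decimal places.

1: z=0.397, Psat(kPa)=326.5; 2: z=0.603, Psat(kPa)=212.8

Pdew = 246.940 kPa, x_2 = 0.700

At the dew point ψ → 1, so Σzᵢ/Kᵢ = 1 with Kᵢ = Pᵢˢᵃᵗ/P ⇒ 1/P = Σzᵢ/Pᵢˢᵃᵗ.
1/P = 0.397/326.5 + 0.603/212.8 = 0.004050 ⇒ P = 246.940 kPa
xᵢ = zᵢP/Pᵢˢᵃᵗ ⇒ x_2 = 0.603·246.940/212.8 = 0.700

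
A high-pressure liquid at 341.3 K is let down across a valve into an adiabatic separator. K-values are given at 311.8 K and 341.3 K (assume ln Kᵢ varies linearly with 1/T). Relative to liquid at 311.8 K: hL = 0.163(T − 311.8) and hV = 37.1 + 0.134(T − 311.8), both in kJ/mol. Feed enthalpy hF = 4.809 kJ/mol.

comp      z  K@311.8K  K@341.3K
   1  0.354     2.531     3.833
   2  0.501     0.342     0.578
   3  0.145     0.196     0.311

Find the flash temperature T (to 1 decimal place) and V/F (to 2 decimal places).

Adiabatic flash: solve Rachford–Rice at each trial T, then check hF = ψ·hV(T) + (1−ψ)·hL(T).
  T = 311.8 K: K = (2.531, 0.342, 0.196), RR gives ψ = 0.090, H_out = 3.349 kJ/mol
  T = 341.3 K: K = (3.833, 0.578, 0.311), RR gives ψ = 0.493, H_out = 22.686 kJ/mol
  T = 326.6 K: K = (3.146, 0.450, 0.250), RR gives ψ = 0.292, H_out = 13.108 kJ/mol
  T = 319.2 K: K = (2.829, 0.394, 0.222), RR gives ψ = 0.195, H_out = 8.390 kJ/mol
  T = 315.5 K: K = (2.678, 0.367, 0.209), RR gives ψ = 0.144, H_out = 5.931 kJ/mol
  T = 313.6 K: K = (2.602, 0.354, 0.202), RR gives ψ = 0.117, H_out = 4.624 kJ/mol
Linear interpolation between T = 313.6 (H_out = 4.624) and T = 315.5 (H_out = 5.931) on hF = 4.809 gives T ≈ 313.9 K, at which ψ = 0.12.

T = 313.9 K, V/F = 0.12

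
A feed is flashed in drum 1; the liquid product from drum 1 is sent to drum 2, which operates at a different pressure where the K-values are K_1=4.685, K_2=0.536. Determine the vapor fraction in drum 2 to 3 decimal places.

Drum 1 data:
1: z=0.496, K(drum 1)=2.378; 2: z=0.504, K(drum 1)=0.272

V/F (drum 2) = 0.567

Drum 1:
Rachford–Rice: g(ψ₁) = Σ zᵢ(Kᵢ−1)/(1+ψ₁(Kᵢ−1)) = 0.
g(0) = ΣzᵢKᵢ − 1 = 0.317 and g(1) = 1 − Σzᵢ/Kᵢ = -1.062, so a root lies in (0, 1).
Binary case is linear: z₁(K₁−1)(1+ψ₁(K₂−1)) + z₂(K₂−1)(1+ψ₁(K₁−1)) = 0
⇒ ψ₁ = [z₁(K₁−1)+z₂(K₂−1)] / [−(K₁−1)(K₂−1)] = 0.3166/1.0032 = 0.316
Drum-1 compositions:
  1: x = 0.346, y = 0.822
  2: x = 0.654, y = 0.178
Drum-2 feed = drum-1 liquid: z₂ = (0.3457, 0.6543).
Drum 2:
Rachford–Rice: g(ψ₂) = Σ zᵢ(Kᵢ−1)/(1+ψ₂(Kᵢ−1)) = 0.
Check two-phase: ΣzᵢKᵢ = 1.970 > 1 and Σzᵢ/Kᵢ = 1.295 > 1, so g(0) = 0.970 > 0 and g(1) = -0.295 < 0.
Newton–Raphson from ψ₂ = 0.45:
  ψ₂ = 0.450: g = 0.0955, g' = -0.889 → ψ₂ = 0.557
  ψ₂ = 0.557: g = 0.0076, g' = -0.760 → ψ₂ = 0.567
Converged at ψ₂ = 0.567.
  1: x = 0.112, y = 0.524
  2: x = 0.888, y = 0.476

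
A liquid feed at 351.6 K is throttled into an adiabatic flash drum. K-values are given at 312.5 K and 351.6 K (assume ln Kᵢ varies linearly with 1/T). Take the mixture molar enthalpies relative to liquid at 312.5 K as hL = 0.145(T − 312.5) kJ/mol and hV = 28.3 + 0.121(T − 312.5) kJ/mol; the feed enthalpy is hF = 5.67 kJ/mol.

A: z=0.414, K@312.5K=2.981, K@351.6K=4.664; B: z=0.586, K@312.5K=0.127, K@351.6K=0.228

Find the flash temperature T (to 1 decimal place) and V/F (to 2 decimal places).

Adiabatic flash: solve Rachford–Rice at each trial T, then check hF = ψ·hV(T) + (1−ψ)·hL(T).
  T = 312.5 K: K = (2.981, 0.127), RR gives ψ = 0.178, H_out = 5.049 kJ/mol
  T = 351.6 K: K = (4.664, 0.228), RR gives ψ = 0.376, H_out = 15.967 kJ/mol
  T = 332.1 K: K = (3.780, 0.173), RR gives ψ = 0.290, H_out = 10.912 kJ/mol
  T = 322.3 K: K = (3.369, 0.149), RR gives ψ = 0.239, H_out = 8.133 kJ/mol
  T = 317.4 K: K = (3.172, 0.138), RR gives ψ = 0.210, H_out = 6.639 kJ/mol
  T = 314.9 K: K = (3.074, 0.132), RR gives ψ = 0.195, H_out = 5.841 kJ/mol
Linear interpolation between T = 312.5 (H_out = 5.049) and T = 314.9 (H_out = 5.841) on hF = 5.67 gives T ≈ 314.4 K, at which ψ = 0.19.

T = 314.4 K, V/F = 0.19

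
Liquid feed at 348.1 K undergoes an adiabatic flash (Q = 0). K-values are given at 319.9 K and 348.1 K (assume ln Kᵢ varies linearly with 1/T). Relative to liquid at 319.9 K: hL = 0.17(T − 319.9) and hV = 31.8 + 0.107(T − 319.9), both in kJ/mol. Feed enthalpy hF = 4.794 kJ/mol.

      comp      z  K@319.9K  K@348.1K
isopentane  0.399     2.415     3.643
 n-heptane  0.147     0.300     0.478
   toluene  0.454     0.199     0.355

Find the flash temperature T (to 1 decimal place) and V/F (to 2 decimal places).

T = 323.1 K, V/F = 0.13

Adiabatic flash: solve Rachford–Rice at each trial T, then check hF = ψ·hV(T) + (1−ψ)·hL(T).
  T = 319.9 K: K = (2.415, 0.300, 0.199), RR gives ψ = 0.089, H_out = 2.834 kJ/mol
  T = 348.1 K: K = (3.643, 0.478, 0.355), RR gives ψ = 0.420, H_out = 17.400 kJ/mol
  T = 334.0 K: K = (2.992, 0.382, 0.269), RR gives ψ = 0.265, H_out = 10.591 kJ/mol
  T = 326.9 K: K = (2.692, 0.339, 0.232), RR gives ψ = 0.182, H_out = 6.909 kJ/mol
  T = 323.4 K: K = (2.551, 0.319, 0.215), RR gives ψ = 0.138, H_out = 4.944 kJ/mol
  T = 321.6 K: K = (2.481, 0.309, 0.207), RR gives ψ = 0.113, H_out = 3.880 kJ/mol
Linear interpolation between T = 321.6 (H_out = 3.880) and T = 323.4 (H_out = 4.944) on hF = 4.794 gives T ≈ 323.1 K, at which ψ = 0.13.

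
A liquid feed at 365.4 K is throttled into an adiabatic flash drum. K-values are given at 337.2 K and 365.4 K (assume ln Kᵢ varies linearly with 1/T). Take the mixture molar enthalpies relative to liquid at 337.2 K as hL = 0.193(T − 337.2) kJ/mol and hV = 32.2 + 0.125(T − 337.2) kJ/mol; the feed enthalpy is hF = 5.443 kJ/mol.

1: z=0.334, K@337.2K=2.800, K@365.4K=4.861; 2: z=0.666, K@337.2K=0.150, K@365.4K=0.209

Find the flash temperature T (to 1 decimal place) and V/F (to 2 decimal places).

Adiabatic flash: solve Rachford–Rice at each trial T, then check hF = ψ·hV(T) + (1−ψ)·hL(T).
  T = 337.2 K: K = (2.800, 0.150), RR gives ψ = 0.023, H_out = 0.739 kJ/mol
  T = 365.4 K: K = (4.861, 0.209), RR gives ψ = 0.250, H_out = 13.006 kJ/mol
  T = 351.3 K: K = (3.730, 0.178), RR gives ψ = 0.163, H_out = 7.799 kJ/mol
  T = 344.2 K: K = (3.238, 0.164), RR gives ψ = 0.102, H_out = 4.581 kJ/mol
  T = 347.8 K: K = (3.481, 0.171), RR gives ψ = 0.135, H_out = 6.280 kJ/mol
  T = 346.0 K: K = (3.358, 0.167), RR gives ψ = 0.119, H_out = 5.450 kJ/mol
Linear interpolation between T = 344.2 (H_out = 4.581) and T = 346.0 (H_out = 5.450) on hF = 5.443 gives T ≈ 346.0 K, at which ψ = 0.12.

T = 346.0 K, V/F = 0.12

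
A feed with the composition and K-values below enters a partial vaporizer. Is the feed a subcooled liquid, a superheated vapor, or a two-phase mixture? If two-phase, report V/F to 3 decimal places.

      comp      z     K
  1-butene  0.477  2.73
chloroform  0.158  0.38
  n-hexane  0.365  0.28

ΣzᵢKᵢ = 1.464; Σzᵢ/Kᵢ = 1.894.
Both exceed 1, so a two-phase solution exists.
Rachford–Rice: g(ψ) = Σ zᵢ(Kᵢ−1)/(1+ψ(Kᵢ−1)) = 0.
Iterate (Newton) starting at ψ = 0.5:
  ψ = 0.500: g = -0.1101, g' = -1.000 → ψ = 0.390
  ψ = 0.390: g = -0.0017, g' = -0.981 → ψ = 0.388
Converged at ψ = 0.388.

two-phase, V/F = 0.388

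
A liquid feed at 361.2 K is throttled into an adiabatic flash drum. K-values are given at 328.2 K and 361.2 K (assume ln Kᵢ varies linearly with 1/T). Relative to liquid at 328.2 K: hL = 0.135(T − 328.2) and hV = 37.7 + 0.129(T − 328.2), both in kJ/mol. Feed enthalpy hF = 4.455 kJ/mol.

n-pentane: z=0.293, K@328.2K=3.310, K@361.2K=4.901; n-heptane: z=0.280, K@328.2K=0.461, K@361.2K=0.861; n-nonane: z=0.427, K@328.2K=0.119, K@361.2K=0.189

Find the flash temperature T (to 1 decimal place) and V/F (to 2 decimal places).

Adiabatic flash: solve Rachford–Rice at each trial T, then check hF = ψ·hV(T) + (1−ψ)·hL(T).
  T = 328.2 K: K = (3.310, 0.461, 0.119), RR gives ψ = 0.086, H_out = 3.227 kJ/mol
  T = 361.2 K: K = (4.901, 0.861, 0.189), RR gives ψ = 0.320, H_out = 16.455 kJ/mol
  T = 344.7 K: K = (4.066, 0.640, 0.152), RR gives ψ = 0.208, H_out = 10.036 kJ/mol
  T = 336.4 K: K = (3.675, 0.545, 0.135), RR gives ψ = 0.149, H_out = 6.704 kJ/mol
  T = 332.3 K: K = (3.490, 0.502, 0.127), RR gives ψ = 0.118, H_out = 4.996 kJ/mol
  T = 330.2 K: K = (3.397, 0.480, 0.123), RR gives ψ = 0.102, H_out = 4.099 kJ/mol
Linear interpolation between T = 330.2 (H_out = 4.099) and T = 332.3 (H_out = 4.996) on hF = 4.455 gives T ≈ 331.0 K, at which ψ = 0.11.

T = 331.0 K, V/F = 0.11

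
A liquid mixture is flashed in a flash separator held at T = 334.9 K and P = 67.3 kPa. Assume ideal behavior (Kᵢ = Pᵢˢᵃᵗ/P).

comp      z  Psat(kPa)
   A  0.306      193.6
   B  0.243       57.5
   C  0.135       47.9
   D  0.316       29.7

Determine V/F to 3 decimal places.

Raoult's law: Kᵢ = Pᵢˢᵃᵗ/P = Pᵢˢᵃᵗ/67.3.
  K_A = 193.6/67.3 = 2.87667, K_B = 57.5/67.3 = 0.85438, K_C = 47.9/67.3 = 0.71174, K_D = 29.7/67.3 = 0.44131
Material balance + equilibrium reduce to Σ zᵢ(Kᵢ−1)/(1+V/F(Kᵢ−1)) = 0.
g(0) = ΣzᵢKᵢ − 1 = 0.323 and g(1) = 1 − Σzᵢ/Kᵢ = -0.297, so a root lies in (0, 1).
Newton iteration, V/F⁰ = 0.5:
  V/F = 0.500: g = -0.0323, g' = -0.498 → V/F = 0.435
  V/F = 0.435: g = 0.0006, g' = -0.519 → V/F = 0.436
Converged at V/F = 0.436.

V/F = 0.436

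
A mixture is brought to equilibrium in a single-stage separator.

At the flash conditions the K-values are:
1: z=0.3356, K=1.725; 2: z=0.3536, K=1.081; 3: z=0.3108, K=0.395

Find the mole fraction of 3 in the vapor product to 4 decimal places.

y_3 = 0.1493

Material balance + equilibrium reduce to Σ zᵢ(Kᵢ−1)/(1+ψ(Kᵢ−1)) = 0.
g(0) = ΣzᵢKᵢ − 1 = 0.0839 and g(1) = 1 − Σzᵢ/Kᵢ = -0.3085, so a root lies in (0, 1).
Iterate (Newton) starting at ψ = 0.5:
  ψ = 0.5000: g = -0.06348, g' = -0.3310 → ψ = 0.3082
  ψ = 0.3082: g = -0.00432, g' = -0.2919 → ψ = 0.2934
Converged at ψ = 0.2934.
Compositions from xᵢ = zᵢ/(1+ψ(Kᵢ−1)), yᵢ = Kᵢxᵢ:
  1: x = 0.2767, y = 0.4774
  2: x = 0.3454, y = 0.3734
  3: x = 0.3779, y = 0.1493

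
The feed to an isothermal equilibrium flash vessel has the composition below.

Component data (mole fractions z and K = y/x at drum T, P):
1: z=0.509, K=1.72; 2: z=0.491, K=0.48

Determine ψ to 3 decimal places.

Material balance + equilibrium reduce to Σ zᵢ(Kᵢ−1)/(1+ψ(Kᵢ−1)) = 0.
Check two-phase: ΣzᵢKᵢ = 1.111 > 1 and Σzᵢ/Kᵢ = 1.319 > 1, so g(0) = 0.111 > 0 and g(1) = -0.319 < 0.
Iterate (Newton) starting at ψ = 0.5:
  ψ = 0.500: g = -0.0756, g' = -0.385 → ψ = 0.304
  ψ = 0.304: g = -0.0025, g' = -0.365 → ψ = 0.297
Converged at ψ = 0.297.

ψ = 0.297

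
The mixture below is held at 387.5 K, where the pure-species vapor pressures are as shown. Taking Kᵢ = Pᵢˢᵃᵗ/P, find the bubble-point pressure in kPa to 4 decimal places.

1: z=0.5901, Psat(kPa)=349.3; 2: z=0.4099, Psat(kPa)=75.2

Pbub = 236.9464 kPa

At the bubble point ψ → 0, so ΣzᵢKᵢ = 1 with Kᵢ = Pᵢˢᵃᵗ/P ⇒ P = ΣzᵢPᵢˢᵃᵗ.
P = 0.5901·349.3 + 0.4099·75.2 = 236.9464 kPa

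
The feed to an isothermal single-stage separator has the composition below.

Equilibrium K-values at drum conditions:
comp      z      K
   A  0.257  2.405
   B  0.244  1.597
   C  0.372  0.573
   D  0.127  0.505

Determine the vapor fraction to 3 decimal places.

ψ = 0.601

Let ψ = V/F and solve Σ zᵢ(Kᵢ−1)/(1+ψ(Kᵢ−1)) = 0.
Check two-phase: ΣzᵢKᵢ = 1.285 > 1 and Σzᵢ/Kᵢ = 1.160 > 1, so g(0) = 0.285 > 0 and g(1) = -0.160 < 0.
Iterate (Newton) starting at ψ = 0.49:
  ψ = 0.490: g = 0.0427, g' = -0.393 → ψ = 0.599
  ψ = 0.599: g = 0.0007, g' = -0.382 → ψ = 0.601
Converged at ψ = 0.601.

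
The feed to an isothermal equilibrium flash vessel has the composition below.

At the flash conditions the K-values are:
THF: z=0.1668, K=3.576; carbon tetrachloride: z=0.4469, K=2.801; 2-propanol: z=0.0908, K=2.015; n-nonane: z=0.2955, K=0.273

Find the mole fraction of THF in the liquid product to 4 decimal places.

x_THF = 0.0542

Let β = V/F and solve Σ zᵢ(Kᵢ−1)/(1+β(Kᵢ−1)) = 0.
Check two-phase: ΣzᵢKᵢ = 2.1119 > 1 and Σzᵢ/Kᵢ = 1.3337 > 1, so g(0) = 1.1119 > 0 and g(1) = -0.3337 < 0.
Newton iteration, β⁰ = 0.35:
  β = 0.3500: g = 0.49949, g' = -1.1834 → β = 0.7721
  β = 0.7721: g = 0.04240, g' = -1.2185 → β = 0.8069
  β = 0.8069: g = -0.00136, g' = -1.2999 → β = 0.8059
Converged at β = 0.8059.
Compositions from xᵢ = zᵢ/(1+β(Kᵢ−1)), yᵢ = Kᵢxᵢ:
  THF: x = 0.0542, y = 0.1939
  carbon tetrachloride: x = 0.1823, y = 0.5106
  2-propanol: x = 0.0499, y = 0.1006
  n-nonane: x = 0.7135, y = 0.1948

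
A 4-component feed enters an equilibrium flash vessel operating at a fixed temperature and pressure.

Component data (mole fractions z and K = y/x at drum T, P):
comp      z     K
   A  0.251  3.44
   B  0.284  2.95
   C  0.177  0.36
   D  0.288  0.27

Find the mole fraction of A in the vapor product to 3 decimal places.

Material balance + equilibrium reduce to Σ zᵢ(Kᵢ−1)/(1+ψ(Kᵢ−1)) = 0.
Feasibility: ΣzᵢKᵢ = 1.843, Σzᵢ/Kᵢ = 1.728 — both > 1, two phases present.
Newton–Raphson from ψ = 0.61:
  ψ = 0.610: g = -0.0658, g' = -1.160 → ψ = 0.553
  ψ = 0.553: g = -0.0011, g' = -1.126 → ψ = 0.552
Converged at ψ = 0.552.
Compositions from xᵢ = zᵢ/(1+ψ(Kᵢ−1)), yᵢ = Kᵢxᵢ:
  A: x = 0.107, y = 0.368
  B: x = 0.137, y = 0.403
  C: x = 0.274, y = 0.099
  D: x = 0.483, y = 0.130

y_A = 0.368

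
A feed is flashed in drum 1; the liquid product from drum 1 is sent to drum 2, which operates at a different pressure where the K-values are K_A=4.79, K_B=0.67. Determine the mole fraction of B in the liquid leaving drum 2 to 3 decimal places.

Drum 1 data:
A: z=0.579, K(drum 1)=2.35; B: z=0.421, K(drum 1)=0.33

Drum 1:
Binary case is linear: z₁(K₁−1)(1+ψ₁(K₂−1)) + z₂(K₂−1)(1+ψ₁(K₁−1)) = 0
⇒ ψ₁ = [z₁(K₁−1)+z₂(K₂−1)] / [−(K₁−1)(K₂−1)] = 0.4996/0.9045 = 0.552
Drum-1 compositions:
  A: x = 0.332, y = 0.779
  B: x = 0.668, y = 0.221
Drum-2 feed = drum-1 liquid: z₂ = (0.3317, 0.6683).
Drum 2:
Rachford–Rice: g(ψ₂) = Σ zᵢ(Kᵢ−1)/(1+ψ₂(Kᵢ−1)) = 0.
Feasibility: ΣzᵢKᵢ = 2.037, Σzᵢ/Kᵢ = 1.067 — both > 1, two phases present.
Binary case is linear: z₁(K₁−1)(1+ψ₂(K₂−1)) + z₂(K₂−1)(1+ψ₂(K₁−1)) = 0
⇒ ψ₂ = [z₁(K₁−1)+z₂(K₂−1)] / [−(K₁−1)(K₂−1)] = 1.0365/1.2507 = 0.829
  A: x = 0.080, y = 0.384
  B: x = 0.920, y = 0.616

x_B (drum 2) = 0.920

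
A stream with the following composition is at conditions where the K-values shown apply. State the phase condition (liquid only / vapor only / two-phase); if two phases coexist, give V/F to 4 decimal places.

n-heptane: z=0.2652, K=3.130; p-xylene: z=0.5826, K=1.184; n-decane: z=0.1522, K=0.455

vapor only

ΣzᵢKᵢ = 1.5891; Σzᵢ/Kᵢ = 0.9113.
Since Σzᵢ/Kᵢ < 1 the mixture is above its dew point — single vapor phase.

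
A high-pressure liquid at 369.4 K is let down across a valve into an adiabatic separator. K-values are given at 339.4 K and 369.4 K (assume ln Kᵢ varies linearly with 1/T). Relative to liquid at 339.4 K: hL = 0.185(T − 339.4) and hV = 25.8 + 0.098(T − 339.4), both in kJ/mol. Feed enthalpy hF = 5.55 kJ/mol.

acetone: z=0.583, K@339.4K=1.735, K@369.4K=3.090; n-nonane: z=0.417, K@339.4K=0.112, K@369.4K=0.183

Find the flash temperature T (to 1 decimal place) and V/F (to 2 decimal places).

T = 343.3 K, V/F = 0.19

Adiabatic flash: solve Rachford–Rice at each trial T, then check hF = ψ·hV(T) + (1−ψ)·hL(T).
  T = 339.4 K: K = (1.735, 0.112), RR gives ψ = 0.089, H_out = 2.301 kJ/mol
  T = 369.4 K: K = (3.090, 0.183), RR gives ψ = 0.514, H_out = 17.471 kJ/mol
  T = 354.4 K: K = (2.344, 0.145), RR gives ψ = 0.371, H_out = 11.870 kJ/mol
  T = 346.9 K: K = (2.023, 0.128), RR gives ψ = 0.261, H_out = 7.944 kJ/mol
  T = 343.1 K: K = (1.873, 0.120), RR gives ψ = 0.185, H_out = 5.388 kJ/mol
  T = 345.0 K: K = (1.947, 0.124), RR gives ψ = 0.225, H_out = 6.729 kJ/mol
Linear interpolation between T = 343.1 (H_out = 5.388) and T = 345.0 (H_out = 6.729) on hF = 5.55 gives T ≈ 343.3 K, at which ψ = 0.19.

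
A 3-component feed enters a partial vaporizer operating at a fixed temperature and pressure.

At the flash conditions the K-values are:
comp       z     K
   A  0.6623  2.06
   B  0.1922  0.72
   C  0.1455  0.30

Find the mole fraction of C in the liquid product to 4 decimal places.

x_C = 0.4055

Let ψ = V/F and solve Σ zᵢ(Kᵢ−1)/(1+ψ(Kᵢ−1)) = 0.
Feasibility: ΣzᵢKᵢ = 1.5464, Σzᵢ/Kᵢ = 1.0734 — both > 1, two phases present.
Newton iteration, ψ⁰ = 0.5:
  ψ = 0.5000: g = 0.23958, g' = -0.5070 → ψ = 0.9725
  ψ = 0.9725: g = -0.04732, g' = -0.9085 → ψ = 0.9204
  ψ = 0.9204: g = -0.00350, g' = -0.7815 → ψ = 0.9160
  ψ = 0.9160: g = -0.00002, g' = -0.7725 → ψ = 0.9159
Converged at ψ = 0.9159.
Compositions from xᵢ = zᵢ/(1+ψ(Kᵢ−1)), yᵢ = Kᵢxᵢ:
  A: x = 0.3360, y = 0.6922
  B: x = 0.2585, y = 0.1861
  C: x = 0.4055, y = 0.1216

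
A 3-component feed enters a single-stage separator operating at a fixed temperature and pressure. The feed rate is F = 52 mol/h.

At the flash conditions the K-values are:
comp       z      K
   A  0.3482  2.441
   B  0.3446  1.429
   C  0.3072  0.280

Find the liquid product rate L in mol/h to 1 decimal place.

L = 21.0 mol/h

Let β = V/F and solve Σ zᵢ(Kᵢ−1)/(1+β(Kᵢ−1)) = 0.
Check two-phase: ΣzᵢKᵢ = 1.4284 > 1 and Σzᵢ/Kᵢ = 1.4809 > 1, so g(0) = 0.4284 > 0 and g(1) = -0.4809 < 0.
Iterate (Newton) starting at β = 0.35:
  β = 0.3500: g = 0.16637, g' = -0.6521 → β = 0.6051
  β = 0.6051: g = -0.00657, g' = -0.7464 → β = 0.5963
Converged at β = 0.5963.
Then V = β·F = 0.5963·52 = 31.0 mol/h and L = F − V = 21.0 mol/h.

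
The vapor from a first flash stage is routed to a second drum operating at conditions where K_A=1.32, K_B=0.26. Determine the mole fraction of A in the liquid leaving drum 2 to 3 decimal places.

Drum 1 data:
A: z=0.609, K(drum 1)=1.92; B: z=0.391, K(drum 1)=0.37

x_A (drum 2) = 0.698

Drum 1:
Material balance + equilibrium reduce to Σ zᵢ(Kᵢ−1)/(1+ψ₁(Kᵢ−1)) = 0.
Check two-phase: ΣzᵢKᵢ = 1.314 > 1 and Σzᵢ/Kᵢ = 1.374 > 1, so g(0) = 0.314 > 0 and g(1) = -0.374 < 0.
Newton–Raphson from ψ₁ = 0.5:
  ψ₁ = 0.500: g = 0.0241, g' = -0.573 → ψ₁ = 0.542
Converged at ψ₁ = 0.542.
Drum-1 compositions:
  A: x = 0.406, y = 0.780
  B: x = 0.594, y = 0.220
Drum-2 feed = drum-1 vapor: z₂ = (0.7804, 0.2196).
Drum 2:
Binary case is linear: z₁(K₁−1)(1+ψ₂(K₂−1)) + z₂(K₂−1)(1+ψ₂(K₁−1)) = 0
⇒ ψ₂ = [z₁(K₁−1)+z₂(K₂−1)] / [−(K₁−1)(K₂−1)] = 0.0872/0.2368 = 0.368
  A: x = 0.698, y = 0.922
  B: x = 0.302, y = 0.078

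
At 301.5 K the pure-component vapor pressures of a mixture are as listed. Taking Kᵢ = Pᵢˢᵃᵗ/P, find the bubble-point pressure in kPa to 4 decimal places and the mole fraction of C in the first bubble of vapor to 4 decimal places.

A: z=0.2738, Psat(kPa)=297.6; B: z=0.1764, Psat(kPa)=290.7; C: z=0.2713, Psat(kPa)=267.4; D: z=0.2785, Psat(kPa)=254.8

Pbub = 276.2698 kPa, y_C = 0.2626

At the bubble point ψ → 0, so ΣzᵢKᵢ = 1 with Kᵢ = Pᵢˢᵃᵗ/P ⇒ P = ΣzᵢPᵢˢᵃᵗ.
P = 0.2738·297.6 + 0.1764·290.7 + 0.2713·267.4 + 0.2785·254.8 = 276.2698 kPa
yᵢ = zᵢPᵢˢᵃᵗ/P ⇒ y_C = 0.2713·267.4/276.2698 = 0.2626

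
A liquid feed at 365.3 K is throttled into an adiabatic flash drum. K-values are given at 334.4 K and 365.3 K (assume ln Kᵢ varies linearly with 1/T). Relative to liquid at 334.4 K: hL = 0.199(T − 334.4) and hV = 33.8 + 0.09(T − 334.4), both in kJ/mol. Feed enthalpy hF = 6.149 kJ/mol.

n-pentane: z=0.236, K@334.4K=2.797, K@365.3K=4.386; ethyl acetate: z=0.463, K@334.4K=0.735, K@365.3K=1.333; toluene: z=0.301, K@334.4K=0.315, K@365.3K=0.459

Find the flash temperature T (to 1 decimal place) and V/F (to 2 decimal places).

Adiabatic flash: solve Rachford–Rice at each trial T, then check hF = ψ·hV(T) + (1−ψ)·hL(T).
  T = 334.4 K: K = (2.797, 0.735, 0.315), RR gives ψ = 0.117, H_out = 3.938 kJ/mol
  T = 365.3 K: K = (4.386, 1.333, 0.459), RR gives ψ = 0.898, H_out = 33.463 kJ/mol
  T = 349.9 K: K = (3.540, 1.004, 0.384), RR gives ψ = 0.496, H_out = 19.002 kJ/mol
  T = 342.1 K: K = (3.153, 0.861, 0.348), RR gives ψ = 0.296, H_out = 11.298 kJ/mol
  T = 338.2 K: K = (2.969, 0.795, 0.331), RR gives ψ = 0.203, H_out = 7.547 kJ/mol
  T = 336.3 K: K = (2.882, 0.765, 0.323), RR gives ψ = 0.160, H_out = 5.740 kJ/mol
Linear interpolation between T = 336.3 (H_out = 5.740) and T = 338.2 (H_out = 7.547) on hF = 6.149 gives T ≈ 336.7 K, at which ψ = 0.17.

T = 336.7 K, V/F = 0.17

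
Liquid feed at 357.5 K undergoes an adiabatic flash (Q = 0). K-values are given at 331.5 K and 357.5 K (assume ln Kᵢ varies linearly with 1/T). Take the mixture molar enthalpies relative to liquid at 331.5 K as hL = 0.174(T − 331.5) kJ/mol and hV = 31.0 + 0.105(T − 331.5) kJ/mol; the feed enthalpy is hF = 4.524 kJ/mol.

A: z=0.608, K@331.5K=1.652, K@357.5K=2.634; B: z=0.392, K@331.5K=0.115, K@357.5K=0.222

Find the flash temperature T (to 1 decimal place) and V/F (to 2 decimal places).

Adiabatic flash: solve Rachford–Rice at each trial T, then check hF = ψ·hV(T) + (1−ψ)·hL(T).
  T = 331.5 K: K = (1.652, 0.115), RR gives ψ = 0.086, H_out = 2.659 kJ/mol
  T = 357.5 K: K = (2.634, 0.222), RR gives ψ = 0.542, H_out = 20.342 kJ/mol
  T = 344.5 K: K = (2.104, 0.162), RR gives ψ = 0.370, H_out = 13.412 kJ/mol
  T = 338.0 K: K = (1.869, 0.137), RR gives ψ = 0.253, H_out = 8.868 kJ/mol
  T = 334.8 K: K = (1.760, 0.126), RR gives ψ = 0.180, H_out = 6.098 kJ/mol
  T = 333.1 K: K = (1.704, 0.120), RR gives ψ = 0.134, H_out = 4.415 kJ/mol
Linear interpolation between T = 333.1 (H_out = 4.415) and T = 334.8 (H_out = 6.098) on hF = 4.524 gives T ≈ 333.2 K, at which ψ = 0.14.

T = 333.2 K, V/F = 0.14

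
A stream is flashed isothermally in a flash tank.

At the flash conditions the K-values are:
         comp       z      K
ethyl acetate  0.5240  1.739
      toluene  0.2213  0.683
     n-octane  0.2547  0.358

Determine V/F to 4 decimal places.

V/F = 0.3962

Material balance + equilibrium reduce to Σ zᵢ(Kᵢ−1)/(1+V/F(Kᵢ−1)) = 0.
Check two-phase: ΣzᵢKᵢ = 1.1536 > 1 and Σzᵢ/Kᵢ = 1.3368 > 1, so g(0) = 0.1536 > 0 and g(1) = -0.3368 < 0.
Newton iteration, V/F⁰ = 0.5:
  V/F = 0.5000: g = -0.04143, g' = -0.4117 → V/F = 0.3994
  V/F = 0.3994: g = -0.00122, g' = -0.3896 → V/F = 0.3962
Converged at V/F = 0.3962.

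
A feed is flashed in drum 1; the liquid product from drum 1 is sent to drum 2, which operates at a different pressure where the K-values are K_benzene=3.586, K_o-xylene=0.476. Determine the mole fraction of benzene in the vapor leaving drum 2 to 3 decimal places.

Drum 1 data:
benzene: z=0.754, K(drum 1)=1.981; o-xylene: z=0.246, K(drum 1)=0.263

y_benzene (drum 2) = 0.604

Drum 1:
Newton iteration, ψ₁⁰ = 0.67:
  ψ₁ = 0.670: g = 0.0882, g' = -0.786 → ψ₁ = 0.782
  ψ₁ = 0.782: g = -0.0096, g' = -0.977 → ψ₁ = 0.772
Converged at ψ₁ = 0.772.
Drum-1 compositions:
  benzene: x = 0.429, y = 0.850
  o-xylene: x = 0.571, y = 0.150
Drum-2 feed = drum-1 liquid: z₂ = (0.4290, 0.5710).
Drum 2:
Rachford–Rice: g(ψ₂) = Σ zᵢ(Kᵢ−1)/(1+ψ₂(Kᵢ−1)) = 0.
g(0) = ΣzᵢKᵢ − 1 = 0.810 and g(1) = 1 − Σzᵢ/Kᵢ = -0.319, so a root lies in (0, 1).
Binary case is linear: z₁(K₁−1)(1+ψ₂(K₂−1)) + z₂(K₂−1)(1+ψ₂(K₁−1)) = 0
⇒ ψ₂ = [z₁(K₁−1)+z₂(K₂−1)] / [−(K₁−1)(K₂−1)] = 0.8102/1.3551 = 0.598
  benzene: x = 0.168, y = 0.604
  o-xylene: x = 0.832, y = 0.396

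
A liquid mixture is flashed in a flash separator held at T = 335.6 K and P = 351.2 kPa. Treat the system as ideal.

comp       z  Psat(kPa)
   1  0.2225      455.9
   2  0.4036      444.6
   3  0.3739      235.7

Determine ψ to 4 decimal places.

Raoult's law: Kᵢ = Pᵢˢᵃᵗ/P = Pᵢˢᵃᵗ/351.2.
  K_1 = 455.9/351.2 = 1.298121, K_2 = 444.6/351.2 = 1.265945, K_3 = 235.7/351.2 = 0.671128
Material balance + equilibrium reduce to Σ zᵢ(Kᵢ−1)/(1+ψ(Kᵢ−1)) = 0.
Check two-phase: ΣzᵢKᵢ = 1.0507 > 1 and Σzᵢ/Kᵢ = 1.0473 > 1, so g(0) = 0.0507 > 0 and g(1) = -0.0473 < 0.
Newton–Raphson from ψ = 0.5:
  ψ = 0.5000: g = 0.00530, g' = -0.0951 → ψ = 0.5557
  ψ = 0.5557: g = -0.00004, g' = -0.0968 → ψ = 0.5553
Converged at ψ = 0.5553.

ψ = 0.5553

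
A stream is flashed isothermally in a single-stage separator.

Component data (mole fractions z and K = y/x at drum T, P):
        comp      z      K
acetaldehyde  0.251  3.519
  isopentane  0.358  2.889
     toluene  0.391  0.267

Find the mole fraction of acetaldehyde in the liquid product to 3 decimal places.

Newton–Raphson from V/F = 0.68:
  V/F = 0.680: g = -0.0423, g' = -1.296 → V/F = 0.647
Converged at V/F = 0.647.
Compositions from xᵢ = zᵢ/(1+V/F(Kᵢ−1)), yᵢ = Kᵢxᵢ:
  acetaldehyde: x = 0.095, y = 0.336
  isopentane: x = 0.161, y = 0.466
  toluene: x = 0.743, y = 0.198

x_acetaldehyde = 0.095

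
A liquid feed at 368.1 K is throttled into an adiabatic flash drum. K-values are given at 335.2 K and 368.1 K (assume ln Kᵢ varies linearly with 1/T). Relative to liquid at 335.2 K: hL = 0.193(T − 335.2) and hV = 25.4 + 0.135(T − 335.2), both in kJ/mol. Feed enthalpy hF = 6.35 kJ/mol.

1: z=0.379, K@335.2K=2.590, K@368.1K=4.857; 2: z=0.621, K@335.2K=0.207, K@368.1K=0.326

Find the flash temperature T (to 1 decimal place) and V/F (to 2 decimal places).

Adiabatic flash: solve Rachford–Rice at each trial T, then check hF = ψ·hV(T) + (1−ψ)·hL(T).
  T = 335.2 K: K = (2.590, 0.207), RR gives ψ = 0.087, H_out = 2.219 kJ/mol
  T = 368.1 K: K = (4.857, 0.326), RR gives ψ = 0.401, H_out = 15.777 kJ/mol
  T = 351.6 K: K = (3.596, 0.262), RR gives ψ = 0.275, H_out = 9.878 kJ/mol
  T = 343.4 K: K = (3.064, 0.234), RR gives ψ = 0.194, H_out = 6.410 kJ/mol
  T = 339.3 K: K = (2.820, 0.220), RR gives ψ = 0.145, H_out = 4.433 kJ/mol
  T = 341.4 K: K = (2.943, 0.227), RR gives ψ = 0.171, H_out = 5.471 kJ/mol
Linear interpolation between T = 341.4 (H_out = 5.471) and T = 343.4 (H_out = 6.410) on hF = 6.35 gives T ≈ 343.3 K, at which ψ = 0.19.

T = 343.3 K, V/F = 0.19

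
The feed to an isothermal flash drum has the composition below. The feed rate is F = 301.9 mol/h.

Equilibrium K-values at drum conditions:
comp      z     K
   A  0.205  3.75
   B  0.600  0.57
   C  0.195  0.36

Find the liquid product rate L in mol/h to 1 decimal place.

L = 261.0 mol/h

Iterate (Newton) starting at ψ = 0.36:
  ψ = 0.360: g = -0.1841, g' = -0.682 → ψ = 0.090
  ψ = 0.090: g = 0.0512, g' = -1.207 → ψ = 0.132
  ψ = 0.132: g = 0.0034, g' = -1.053 → ψ = 0.136
Converged at ψ = 0.136.
Then V = ψ·F = 0.1356·301.9 = 40.9 mol/h and L = F − V = 261.0 mol/h.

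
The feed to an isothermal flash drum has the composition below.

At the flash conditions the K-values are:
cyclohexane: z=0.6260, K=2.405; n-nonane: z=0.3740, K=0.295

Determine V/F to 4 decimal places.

Rachford–Rice: g(V/F) = Σ zᵢ(Kᵢ−1)/(1+V/F(Kᵢ−1)) = 0.
g(0) = ΣzᵢKᵢ − 1 = 0.6159 and g(1) = 1 − Σzᵢ/Kᵢ = -0.5281, so a root lies in (0, 1).
Newton iteration, V/F⁰ = 0.5:
  V/F = 0.5000: g = 0.10940, g' = -0.8697 → V/F = 0.6258
  V/F = 0.6258: g = -0.00381, g' = -0.9452 → V/F = 0.6218
Converged at V/F = 0.6218.

V/F = 0.6218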